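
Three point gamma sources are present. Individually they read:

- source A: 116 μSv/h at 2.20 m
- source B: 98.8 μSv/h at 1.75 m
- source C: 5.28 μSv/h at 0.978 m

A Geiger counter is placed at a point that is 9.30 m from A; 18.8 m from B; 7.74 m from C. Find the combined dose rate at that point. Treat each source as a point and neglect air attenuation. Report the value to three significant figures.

By superposition, sum each source's inverse-square contribution:
A: 116 × (2.20/9.30)² = 6.491 μSv/h
B: 98.8 × (1.75/18.8)² = 0.8561 μSv/h
C: 5.28 × (0.978/7.74)² = 0.08430 μSv/h
Total = 6.491 + 0.8561 + 0.08430 = 7.431 μSv/h.

7.43 μSv/h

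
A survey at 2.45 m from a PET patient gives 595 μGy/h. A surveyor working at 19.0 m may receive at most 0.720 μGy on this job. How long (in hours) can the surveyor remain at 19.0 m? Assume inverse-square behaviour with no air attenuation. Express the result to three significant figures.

Since intensity falls as 1/r², rate at 19.0 m:
(2.45/19.0)² = 0.01663, so 595 × 0.01663 = 9.895 μGy/h.
Stay time = 0.720 μGy ÷ 9.895 μGy/h = 0.07276 h.

0.0728 h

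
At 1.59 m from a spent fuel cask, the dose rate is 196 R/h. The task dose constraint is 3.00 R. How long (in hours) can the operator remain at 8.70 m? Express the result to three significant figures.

Using I₁d₁² = I₂d₂², rate at 8.70 m:
(1.59/8.70)² = 0.03340, so 196 × 0.03340 = 6.546 R/h.
Stay time = 3.00 R ÷ 6.546 R/h = 0.4583 h.

0.458 h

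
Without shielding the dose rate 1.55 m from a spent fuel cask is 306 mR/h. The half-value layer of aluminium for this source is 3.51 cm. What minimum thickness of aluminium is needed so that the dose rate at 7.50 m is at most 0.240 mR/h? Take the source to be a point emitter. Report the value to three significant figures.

At 7.50 m, distance alone gives (1.55/7.50)² = 0.04271, so 306 × 0.04271 = 13.07 mR/h.
Further attenuation needed: 13.07/0.240 = 54.46.
n = log₂(54.46) = 5.767 half-value layers.
Thickness = 5.767 × 3.51 cm = 20.24 cm.

20.2 cm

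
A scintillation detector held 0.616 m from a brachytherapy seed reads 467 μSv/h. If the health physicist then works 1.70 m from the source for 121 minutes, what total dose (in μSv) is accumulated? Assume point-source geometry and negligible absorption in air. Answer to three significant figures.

Applying the 1/r² law, rate at 1.70 m:
467 × (0.616/1.70)² = 467 × 0.1313 = 61.32 μSv/h.
Dose = rate × time = 61.32 μSv/h × 2.017 h = 123.7 μSv.

124 μSv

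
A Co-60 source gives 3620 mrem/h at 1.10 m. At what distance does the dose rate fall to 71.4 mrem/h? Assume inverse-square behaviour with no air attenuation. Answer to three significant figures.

7.83 m

By the inverse-square law, d₂ = d₁·√(I₁/I₂).
I₁/I₂ = 3620/71.4 = 50.70, so d₂ = 1.10 × √50.70 = 7.832 m.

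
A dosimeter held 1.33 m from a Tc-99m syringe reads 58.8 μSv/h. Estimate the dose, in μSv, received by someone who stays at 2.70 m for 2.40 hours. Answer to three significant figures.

Intensity scales as (d₁/d₂)², so rate at 2.70 m:
58.8 × (1.33/2.70)² = 58.8 × 0.2426 = 14.26 μSv/h.
Dose = rate × time = 14.26 μSv/h × 2.400 h = 34.22 μSv.

34.2 μSv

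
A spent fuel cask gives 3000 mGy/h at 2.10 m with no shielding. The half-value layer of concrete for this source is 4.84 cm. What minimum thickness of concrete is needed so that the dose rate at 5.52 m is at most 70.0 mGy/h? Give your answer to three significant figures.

12.7 cm

At 5.52 m, distance alone gives (2.10/5.52)² = 0.1447, so 3000 × 0.1447 = 434.1 mGy/h.
Further attenuation needed: 434.1/70.0 = 6.201.
n = log₂(6.201) = 2.633 half-value layers.
Thickness = 2.633 × 4.84 cm = 12.74 cm.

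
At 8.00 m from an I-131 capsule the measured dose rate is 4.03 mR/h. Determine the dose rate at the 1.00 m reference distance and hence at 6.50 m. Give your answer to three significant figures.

258 mR/h; 6.10 mR/h

By the inverse-square law,
At 1.00 m: 4.03 × (8.00/1.00)² = 4.03 × 64.00 = 257.9 mR/h
At 6.50 m: (1.00/6.50)² = 0.02367, so 257.9 × 0.02367 = 6.104 mR/h.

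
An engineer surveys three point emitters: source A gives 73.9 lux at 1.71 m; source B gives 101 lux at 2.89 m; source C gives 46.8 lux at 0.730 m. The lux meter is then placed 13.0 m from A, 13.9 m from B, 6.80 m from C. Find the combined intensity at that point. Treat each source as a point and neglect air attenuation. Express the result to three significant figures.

6.18 lux

Each source contributes Iᵢ·(dᵢ/rᵢ)²; contributions add.
A: 73.9 × (1.71/13.0)² = 1.279 lux
B: 101 × (2.89/13.9)² = 4.366 lux
C: 46.8 × (0.730/6.80)² = 0.5394 lux
Total = 1.279 + 4.366 + 0.5394 = 6.184 lux.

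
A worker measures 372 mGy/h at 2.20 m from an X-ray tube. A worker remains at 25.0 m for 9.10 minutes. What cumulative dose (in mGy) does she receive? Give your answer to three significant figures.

By the inverse-square law, rate at 25.0 m:
372 × (2.20/25.0)² = 372 × 0.007744 = 2.881 mGy/h.
Dose = rate × time = 2.881 mGy/h × 0.1517 h = 0.4370 mGy.

0.437 mGy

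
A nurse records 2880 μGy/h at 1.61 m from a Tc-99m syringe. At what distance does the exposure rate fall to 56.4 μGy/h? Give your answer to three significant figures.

By the inverse-square law, d₂ = d₁·√(I₁/I₂).
I₁/I₂ = 2880/56.4 = 51.06, so d₂ = 1.61 × √51.06 = 11.50 m.

11.5 m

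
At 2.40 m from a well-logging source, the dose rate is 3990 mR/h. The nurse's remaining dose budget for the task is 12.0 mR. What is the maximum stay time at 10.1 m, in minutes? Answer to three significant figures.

Intensity scales as (d₁/d₂)², so rate at 10.1 m:
(2.40/10.1)² = 0.05647, so 3990 × 0.05647 = 225.3 mR/h.
Stay time = 12.0 mR ÷ 225.3 mR/h = 0.05326 h = 3.196 min.

3.20 min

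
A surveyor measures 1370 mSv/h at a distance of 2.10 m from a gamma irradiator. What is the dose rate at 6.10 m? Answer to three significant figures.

By the inverse-square law, the rate at 6.10 m is
1370 × (2.10/6.10)² = 1370 × 0.1185 = 162.3 mSv/h.

162 mSv/h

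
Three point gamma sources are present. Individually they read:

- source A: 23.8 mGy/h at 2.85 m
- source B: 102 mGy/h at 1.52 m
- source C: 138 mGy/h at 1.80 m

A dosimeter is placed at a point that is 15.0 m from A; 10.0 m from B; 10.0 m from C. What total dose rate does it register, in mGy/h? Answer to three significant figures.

Each source contributes Iᵢ·(dᵢ/rᵢ)²; contributions add.
A: 23.8 × (2.85/15.0)² = 0.8592 mGy/h
B: 102 × (1.52/10.0)² = 2.357 mGy/h
C: 138 × (1.80/10.0)² = 4.471 mGy/h
Total = 0.8592 + 2.357 + 4.471 = 7.687 mGy/h.

7.69 mGy/h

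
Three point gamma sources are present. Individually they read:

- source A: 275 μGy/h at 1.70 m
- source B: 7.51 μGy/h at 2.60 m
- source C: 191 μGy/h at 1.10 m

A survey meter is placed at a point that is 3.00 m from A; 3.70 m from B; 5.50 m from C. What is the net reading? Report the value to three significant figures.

By superposition, sum each source's inverse-square contribution:
A: 275 × (1.70/3.00)² = 88.31 μGy/h
B: 7.51 × (2.60/3.70)² = 3.708 μGy/h
C: 191 × (1.10/5.50)² = 7.640 μGy/h
Total = 88.31 + 3.708 + 7.640 = 99.66 μGy/h.

99.7 μGy/h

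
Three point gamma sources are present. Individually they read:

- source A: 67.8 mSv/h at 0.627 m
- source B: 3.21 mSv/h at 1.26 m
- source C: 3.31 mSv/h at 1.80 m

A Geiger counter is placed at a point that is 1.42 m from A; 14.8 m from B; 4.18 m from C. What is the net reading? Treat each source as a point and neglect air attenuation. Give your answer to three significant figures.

By superposition, sum each source's inverse-square contribution:
A: 67.8 × (0.627/1.42)² = 13.22 mSv/h
B: 3.21 × (1.26/14.8)² = 0.02327 mSv/h
C: 3.31 × (1.80/4.18)² = 0.6138 mSv/h
Total = 13.22 + 0.02327 + 0.6138 = 13.86 mSv/h.

13.9 mSv/h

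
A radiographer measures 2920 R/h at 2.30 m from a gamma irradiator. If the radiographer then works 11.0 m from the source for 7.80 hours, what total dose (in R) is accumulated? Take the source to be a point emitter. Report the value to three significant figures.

996 R

Applying the 1/r² law, rate at 11.0 m:
2920 × (2.30/11.0)² = 2920 × 0.04372 = 127.7 R/h.
Dose = rate × time = 127.7 R/h × 7.800 h = 996.1 R.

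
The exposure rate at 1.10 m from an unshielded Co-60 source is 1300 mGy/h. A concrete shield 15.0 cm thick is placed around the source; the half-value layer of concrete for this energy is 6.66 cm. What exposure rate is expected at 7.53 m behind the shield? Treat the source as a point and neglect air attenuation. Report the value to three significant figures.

5.82 mGy/h

Distance alone: (1.10/7.53)² = 0.02134, so 1300 × 0.02134 = 27.74 mGy/h.
Shield: 15.0/6.66 = 2.252 half-value layers → attenuation 2^(−2.252) = 0.2099.
Combined: 27.74 × 0.2099 = 5.823 mGy/h.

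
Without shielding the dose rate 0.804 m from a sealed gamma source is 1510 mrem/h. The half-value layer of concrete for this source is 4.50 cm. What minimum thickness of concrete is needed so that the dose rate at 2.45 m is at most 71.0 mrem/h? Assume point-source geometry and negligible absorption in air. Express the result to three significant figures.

5.38 cm

At 2.45 m, distance alone gives (0.804/2.45)² = 0.1077, so 1510 × 0.1077 = 162.6 mrem/h.
Further attenuation needed: 162.6/71.0 = 2.290.
n = log₂(2.290) = 1.195 half-value layers.
Thickness = 1.195 × 4.50 cm = 5.378 cm.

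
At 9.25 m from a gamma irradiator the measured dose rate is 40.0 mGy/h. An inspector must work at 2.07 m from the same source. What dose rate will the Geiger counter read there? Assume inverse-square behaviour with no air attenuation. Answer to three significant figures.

799 mGy/h

Using I₁d₁² = I₂d₂², scaling from 9.25 m to 2.07 m:
(9.25/2.07)² = 19.97, so 40.0 × 19.97 = 798.8 mGy/h.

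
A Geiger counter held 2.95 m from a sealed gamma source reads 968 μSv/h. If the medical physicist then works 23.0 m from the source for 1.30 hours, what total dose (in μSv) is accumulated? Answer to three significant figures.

20.7 μSv

Since intensity falls as 1/r², rate at 23.0 m:
(2.95/23.0)² = 0.01645, so 968 × 0.01645 = 15.92 μSv/h.
Dose = rate × time = 15.92 μSv/h × 1.300 h = 20.70 μSv.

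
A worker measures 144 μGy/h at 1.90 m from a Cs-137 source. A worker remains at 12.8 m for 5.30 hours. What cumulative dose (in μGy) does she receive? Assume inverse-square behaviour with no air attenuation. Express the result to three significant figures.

By the inverse-square law, rate at 12.8 m:
(1.90/12.8)² = 0.02203, so 144 × 0.02203 = 3.172 μGy/h.
Dose = rate × time = 3.172 μGy/h × 5.300 h = 16.81 μGy.

16.8 μGy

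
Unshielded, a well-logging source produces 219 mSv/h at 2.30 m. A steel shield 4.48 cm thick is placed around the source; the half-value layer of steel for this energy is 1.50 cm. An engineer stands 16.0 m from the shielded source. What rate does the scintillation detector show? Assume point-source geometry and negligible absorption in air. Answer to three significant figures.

0.571 mSv/h

Distance alone: 219 × (2.30/16.0)² = 219 × 0.02066 = 4.525 mSv/h.
Shield: 4.48/1.50 = 2.987 half-value layers → attenuation 2^(−2.987) = 0.1261.
Combined: 4.525 × 0.1261 = 0.5706 mSv/h.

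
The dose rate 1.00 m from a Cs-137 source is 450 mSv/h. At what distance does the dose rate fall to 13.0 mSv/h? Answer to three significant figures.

By the inverse-square law, d₂ = d₁·√(I₁/I₂).
I₁/I₂ = 450/13.0 = 34.62, so d₂ = 1.00 × √34.62 = 5.884 m.

5.88 m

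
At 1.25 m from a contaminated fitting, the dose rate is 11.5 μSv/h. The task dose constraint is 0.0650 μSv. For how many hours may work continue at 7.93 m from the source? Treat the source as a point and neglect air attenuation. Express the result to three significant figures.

Applying the 1/r² law, rate at 7.93 m:
(1.25/7.93)² = 0.02485, so 11.5 × 0.02485 = 0.2858 μSv/h.
Stay time = 0.0650 μSv ÷ 0.2858 μSv/h = 0.2274 h.

0.227 h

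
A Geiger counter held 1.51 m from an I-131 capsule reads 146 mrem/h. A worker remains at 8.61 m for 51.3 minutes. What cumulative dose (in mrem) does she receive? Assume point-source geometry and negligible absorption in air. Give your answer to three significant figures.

Intensity scales as (d₁/d₂)², so rate at 8.61 m:
(1.51/8.61)² = 0.03076, so 146 × 0.03076 = 4.491 mrem/h.
Dose = rate × time = 4.491 mrem/h × 0.8550 h = 3.840 mrem.

3.84 mrem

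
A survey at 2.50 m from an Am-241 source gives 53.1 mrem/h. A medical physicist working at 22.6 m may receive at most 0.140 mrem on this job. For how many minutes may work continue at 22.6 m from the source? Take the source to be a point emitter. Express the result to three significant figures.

12.9 min

Intensity scales as (d₁/d₂)², so rate at 22.6 m:
53.1 × (2.50/22.6)² = 53.1 × 0.01224 = 0.6499 mrem/h.
Stay time = 0.140 mrem ÷ 0.6499 mrem/h = 0.2154 h = 12.92 min.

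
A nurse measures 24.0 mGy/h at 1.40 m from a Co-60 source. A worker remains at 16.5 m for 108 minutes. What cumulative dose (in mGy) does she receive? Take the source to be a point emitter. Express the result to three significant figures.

Since intensity falls as 1/r², rate at 16.5 m:
(1.40/16.5)² = 0.007199, so 24.0 × 0.007199 = 0.1728 mGy/h.
Dose = rate × time = 0.1728 mGy/h × 1.800 h = 0.3110 mGy.

0.311 mGy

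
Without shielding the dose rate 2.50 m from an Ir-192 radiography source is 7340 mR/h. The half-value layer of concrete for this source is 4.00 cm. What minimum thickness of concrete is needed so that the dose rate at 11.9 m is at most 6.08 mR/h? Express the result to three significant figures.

22.9 cm

At 11.9 m, distance alone gives (2.50/11.9)² = 0.04414, so 7340 × 0.04414 = 324.0 mR/h.
Further attenuation needed: 324.0/6.08 = 53.29.
n = log₂(53.29) = 5.736 half-value layers.
Thickness = 5.736 × 4.00 cm = 22.94 cm.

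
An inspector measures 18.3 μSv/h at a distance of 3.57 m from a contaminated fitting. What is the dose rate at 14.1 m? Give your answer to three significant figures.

1.17 μSv/h

Applying the 1/r² law, the rate at 14.1 m is
(3.57/14.1)² = 0.06411, so 18.3 × 0.06411 = 1.173 μSv/h.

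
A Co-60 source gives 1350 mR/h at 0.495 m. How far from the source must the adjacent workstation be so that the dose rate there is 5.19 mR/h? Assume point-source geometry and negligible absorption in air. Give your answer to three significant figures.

Applying the 1/r² law, d₂ = d₁·√(I₁/I₂).
I₁/I₂ = 1350/5.19 = 260.1, so d₂ = 0.495 × √260.1 = 7.983 m.

7.98 m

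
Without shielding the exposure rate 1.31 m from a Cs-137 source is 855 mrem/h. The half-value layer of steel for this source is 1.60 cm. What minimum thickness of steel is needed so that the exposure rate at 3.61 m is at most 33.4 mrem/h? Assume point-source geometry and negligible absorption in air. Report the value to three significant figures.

At 3.61 m, distance alone gives (1.31/3.61)² = 0.1317, so 855 × 0.1317 = 112.6 mrem/h.
Further attenuation needed: 112.6/33.4 = 3.371.
n = log₂(3.371) = 1.753 half-value layers.
Thickness = 1.753 × 1.60 cm = 2.805 cm.

2.81 cm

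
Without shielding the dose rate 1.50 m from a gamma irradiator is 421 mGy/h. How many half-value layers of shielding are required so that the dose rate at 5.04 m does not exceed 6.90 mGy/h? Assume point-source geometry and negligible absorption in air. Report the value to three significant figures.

2.43 half-value layers

At 5.04 m, distance alone gives 421 × (1.50/5.04)² = 421 × 0.08858 = 37.29 mGy/h.
Further attenuation needed: 37.29/6.90 = 5.404.
n = log₂(5.404) = 2.434 half-value layers.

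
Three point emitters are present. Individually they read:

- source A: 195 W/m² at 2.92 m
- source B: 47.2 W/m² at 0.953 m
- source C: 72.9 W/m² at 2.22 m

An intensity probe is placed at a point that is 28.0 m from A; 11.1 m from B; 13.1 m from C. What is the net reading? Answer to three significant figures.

Each source contributes Iᵢ·(dᵢ/rᵢ)²; contributions add.
A: 195 × (2.92/28.0)² = 2.121 W/m²
B: 47.2 × (0.953/11.1)² = 0.3479 W/m²
C: 72.9 × (2.22/13.1)² = 2.094 W/m²
Total = 2.121 + 0.3479 + 2.094 = 4.563 W/m².

4.56 W/m²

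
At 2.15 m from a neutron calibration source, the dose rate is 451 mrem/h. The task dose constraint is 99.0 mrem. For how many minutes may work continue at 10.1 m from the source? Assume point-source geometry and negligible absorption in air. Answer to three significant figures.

291 min

Intensity scales as (d₁/d₂)², so rate at 10.1 m:
(2.15/10.1)² = 0.04531, so 451 × 0.04531 = 20.43 mrem/h.
Stay time = 99.0 mrem ÷ 20.43 mrem/h = 4.846 h = 290.8 min.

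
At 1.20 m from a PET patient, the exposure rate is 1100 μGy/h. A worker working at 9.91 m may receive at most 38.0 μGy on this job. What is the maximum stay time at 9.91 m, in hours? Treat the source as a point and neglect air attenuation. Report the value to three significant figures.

2.36 h

Intensity scales as (d₁/d₂)², so rate at 9.91 m:
(1.20/9.91)² = 0.01466, so 1100 × 0.01466 = 16.13 μGy/h.
Stay time = 38.0 μGy ÷ 16.13 μGy/h = 2.356 h.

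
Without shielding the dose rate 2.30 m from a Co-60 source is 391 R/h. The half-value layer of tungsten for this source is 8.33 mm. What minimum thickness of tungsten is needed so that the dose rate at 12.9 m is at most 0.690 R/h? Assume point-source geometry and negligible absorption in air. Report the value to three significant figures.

At 12.9 m, distance alone gives 391 × (2.30/12.9)² = 391 × 0.03179 = 12.43 R/h.
Further attenuation needed: 12.43/0.690 = 18.01.
n = log₂(18.01) = 4.171 half-value layers.
Thickness = 4.171 × 8.33 mm = 34.74 mm.

34.7 mm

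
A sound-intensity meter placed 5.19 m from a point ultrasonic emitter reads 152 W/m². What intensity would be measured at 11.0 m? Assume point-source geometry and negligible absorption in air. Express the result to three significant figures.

33.8 W/m²

Using I₁d₁² = I₂d₂², scaling from 5.19 m to 11.0 m:
152 × (5.19/11.0)² = 152 × 0.2226 = 33.84 W/m².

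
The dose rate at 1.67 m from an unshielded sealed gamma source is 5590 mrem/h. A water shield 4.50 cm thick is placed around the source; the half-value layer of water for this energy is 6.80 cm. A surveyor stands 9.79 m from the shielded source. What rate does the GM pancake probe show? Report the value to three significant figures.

103 mrem/h

Distance alone: 5590 × (1.67/9.79)² = 5590 × 0.02910 = 162.7 mrem/h.
Shield: 4.50/6.80 = 0.6618 half-value layers → attenuation 2^(−0.6618) = 0.6321.
Combined: 162.7 × 0.6321 = 102.8 mrem/h.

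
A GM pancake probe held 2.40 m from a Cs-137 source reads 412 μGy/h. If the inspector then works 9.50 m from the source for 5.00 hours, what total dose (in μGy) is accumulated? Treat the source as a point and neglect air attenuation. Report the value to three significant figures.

131 μGy

Intensity scales as (d₁/d₂)², so rate at 9.50 m:
(2.40/9.50)² = 0.06382, so 412 × 0.06382 = 26.29 μGy/h.
Dose = rate × time = 26.29 μGy/h × 5.000 h = 131.4 μGy.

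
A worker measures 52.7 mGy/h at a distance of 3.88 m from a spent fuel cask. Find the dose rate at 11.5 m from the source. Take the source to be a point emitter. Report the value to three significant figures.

Applying the 1/r² law, the rate at 11.5 m is
(3.88/11.5)² = 0.1138, so 52.7 × 0.1138 = 5.997 mGy/h.

6.00 mGy/h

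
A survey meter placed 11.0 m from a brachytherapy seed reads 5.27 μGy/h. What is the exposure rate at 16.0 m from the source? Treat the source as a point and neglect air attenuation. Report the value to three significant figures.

Intensity scales as (d₁/d₂)², so scaling from 11.0 m to 16.0 m:
5.27 × (11.0/16.0)² = 5.27 × 0.4727 = 2.491 μGy/h.

2.49 μGy/h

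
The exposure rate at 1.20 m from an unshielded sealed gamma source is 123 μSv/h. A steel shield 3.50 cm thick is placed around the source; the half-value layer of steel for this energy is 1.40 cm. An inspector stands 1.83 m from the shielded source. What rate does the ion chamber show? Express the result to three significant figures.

9.35 μSv/h

Distance alone: (1.20/1.83)² = 0.4300, so 123 × 0.4300 = 52.89 μSv/h.
Shield: 3.50/1.40 = 2.500 half-value layers → attenuation 2^(−2.500) = 0.1768.
Combined: 52.89 × 0.1768 = 9.351 μSv/h.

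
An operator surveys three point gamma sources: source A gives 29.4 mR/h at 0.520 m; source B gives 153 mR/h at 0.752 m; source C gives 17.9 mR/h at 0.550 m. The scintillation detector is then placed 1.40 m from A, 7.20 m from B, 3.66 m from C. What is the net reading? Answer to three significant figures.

6.13 mR/h

By superposition, sum each source's inverse-square contribution:
A: 29.4 × (0.520/1.40)² = 4.056 mR/h
B: 153 × (0.752/7.20)² = 1.669 mR/h
C: 17.9 × (0.550/3.66)² = 0.4042 mR/h
Total = 4.056 + 1.669 + 0.4042 = 6.129 mR/h.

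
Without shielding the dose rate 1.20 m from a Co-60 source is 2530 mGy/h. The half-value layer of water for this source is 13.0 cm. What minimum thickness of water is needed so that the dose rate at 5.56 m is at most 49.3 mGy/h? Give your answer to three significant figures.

At 5.56 m, distance alone gives 2530 × (1.20/5.56)² = 2530 × 0.04658 = 117.8 mGy/h.
Further attenuation needed: 117.8/49.3 = 2.389.
n = log₂(2.389) = 1.256 half-value layers.
Thickness = 1.256 × 13.0 cm = 16.33 cm.

16.3 cm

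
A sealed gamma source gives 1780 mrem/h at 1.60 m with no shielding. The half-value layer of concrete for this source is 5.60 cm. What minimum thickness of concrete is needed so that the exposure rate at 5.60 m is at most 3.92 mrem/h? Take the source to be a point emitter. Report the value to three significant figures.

At 5.60 m, distance alone gives 1780 × (1.60/5.60)² = 1780 × 0.08163 = 145.3 mrem/h.
Further attenuation needed: 145.3/3.92 = 37.07.
n = log₂(37.07) = 5.212 half-value layers.
Thickness = 5.212 × 5.60 cm = 29.19 cm.

29.2 cm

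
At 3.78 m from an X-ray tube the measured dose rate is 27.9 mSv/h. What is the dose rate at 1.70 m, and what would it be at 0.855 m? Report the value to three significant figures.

138 mSv/h; 545 mSv/h

Intensity scales as (d₁/d₂)², so
At 1.70 m: 27.9 × (3.78/1.70)² = 27.9 × 4.944 = 137.9 mSv/h
At 0.855 m: 137.9 × (1.70/0.855)² = 137.9 × 3.953 = 545.1 mSv/h.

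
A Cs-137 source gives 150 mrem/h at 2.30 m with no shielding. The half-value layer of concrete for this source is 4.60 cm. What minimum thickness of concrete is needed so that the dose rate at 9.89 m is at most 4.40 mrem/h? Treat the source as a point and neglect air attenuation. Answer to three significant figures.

At 9.89 m, distance alone gives 150 × (2.30/9.89)² = 150 × 0.05408 = 8.112 mrem/h.
Further attenuation needed: 8.112/4.40 = 1.844.
n = log₂(1.844) = 0.8828 half-value layers.
Thickness = 0.8828 × 4.60 cm = 4.061 cm.

4.06 cm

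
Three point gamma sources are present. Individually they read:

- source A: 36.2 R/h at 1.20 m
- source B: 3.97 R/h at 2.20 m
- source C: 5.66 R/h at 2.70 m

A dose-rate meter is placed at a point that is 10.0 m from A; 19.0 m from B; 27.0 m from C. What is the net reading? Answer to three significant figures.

0.631 R/h

By superposition, sum each source's inverse-square contribution:
A: 36.2 × (1.20/10.0)² = 0.5213 R/h
B: 3.97 × (2.20/19.0)² = 0.05323 R/h
C: 5.66 × (2.70/27.0)² = 0.05660 R/h
Total = 0.5213 + 0.05323 + 0.05660 = 0.6311 R/h.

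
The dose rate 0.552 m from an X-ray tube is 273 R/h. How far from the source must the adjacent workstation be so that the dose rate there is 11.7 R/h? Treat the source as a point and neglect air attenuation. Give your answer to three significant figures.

2.67 m

Intensity scales as (d₁/d₂)², so d₂ = d₁·√(I₁/I₂).
I₁/I₂ = 273/11.7 = 23.33, so d₂ = 0.552 × √23.33 = 2.666 m.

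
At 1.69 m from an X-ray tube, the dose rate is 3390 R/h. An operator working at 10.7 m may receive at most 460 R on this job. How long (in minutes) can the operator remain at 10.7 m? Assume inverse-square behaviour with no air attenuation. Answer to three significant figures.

Applying the 1/r² law, rate at 10.7 m:
(1.69/10.7)² = 0.02495, so 3390 × 0.02495 = 84.58 R/h.
Stay time = 460 R ÷ 84.58 R/h = 5.439 h = 326.3 min.

326 min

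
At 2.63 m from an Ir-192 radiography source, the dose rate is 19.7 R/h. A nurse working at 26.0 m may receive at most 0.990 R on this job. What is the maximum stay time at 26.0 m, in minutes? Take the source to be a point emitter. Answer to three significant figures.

Since intensity falls as 1/r², rate at 26.0 m:
(2.63/26.0)² = 0.01023, so 19.7 × 0.01023 = 0.2015 R/h.
Stay time = 0.990 R ÷ 0.2015 R/h = 4.913 h = 294.8 min.

295 min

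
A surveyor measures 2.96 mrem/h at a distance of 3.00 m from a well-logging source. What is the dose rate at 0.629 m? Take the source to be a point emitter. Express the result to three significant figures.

67.3 mrem/h

By the inverse-square law, the rate at 0.629 m is
2.96 × (3.00/0.629)² = 2.96 × 22.75 = 67.34 mrem/h.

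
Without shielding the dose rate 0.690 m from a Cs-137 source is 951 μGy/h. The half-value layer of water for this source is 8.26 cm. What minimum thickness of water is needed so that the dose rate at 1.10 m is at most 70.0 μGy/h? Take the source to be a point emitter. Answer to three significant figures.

20.0 cm

At 1.10 m, distance alone gives 951 × (0.690/1.10)² = 951 × 0.3935 = 374.2 μGy/h.
Further attenuation needed: 374.2/70.0 = 5.346.
n = log₂(5.346) = 2.418 half-value layers.
Thickness = 2.418 × 8.26 cm = 19.97 cm.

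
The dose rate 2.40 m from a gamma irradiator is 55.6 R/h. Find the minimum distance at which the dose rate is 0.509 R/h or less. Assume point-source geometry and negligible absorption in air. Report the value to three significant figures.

25.1 m

By the inverse-square law, d₂ = d₁·√(I₁/I₂).
I₁/I₂ = 55.6/0.509 = 109.2, so d₂ = 2.40 × √109.2 = 25.08 m.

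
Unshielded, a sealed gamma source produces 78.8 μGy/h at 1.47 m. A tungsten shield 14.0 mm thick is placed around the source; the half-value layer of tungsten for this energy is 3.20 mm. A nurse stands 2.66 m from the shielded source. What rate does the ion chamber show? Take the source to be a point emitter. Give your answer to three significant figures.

Distance alone: (1.47/2.66)² = 0.3054, so 78.8 × 0.3054 = 24.07 μGy/h.
Shield: 14.0/3.20 = 4.375 half-value layers → attenuation 2^(−4.375) = 0.04819.
Combined: 24.07 × 0.04819 = 1.160 μGy/h.

1.16 μGy/h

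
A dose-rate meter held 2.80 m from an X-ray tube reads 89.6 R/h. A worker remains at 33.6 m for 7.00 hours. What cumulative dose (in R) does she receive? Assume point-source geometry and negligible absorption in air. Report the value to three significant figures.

4.36 R

Intensity scales as (d₁/d₂)², so rate at 33.6 m:
(2.80/33.6)² = 0.006944, so 89.6 × 0.006944 = 0.6222 R/h.
Dose = rate × time = 0.6222 R/h × 7.000 h = 4.355 R.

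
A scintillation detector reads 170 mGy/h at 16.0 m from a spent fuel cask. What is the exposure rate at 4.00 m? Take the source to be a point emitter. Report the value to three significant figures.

Using I₁d₁² = I₂d₂², the rate at 4.00 m is
(16.0/4.00)² = 16.00, so 170 × 16.00 = 2720 mGy/h.

2720 mGy/h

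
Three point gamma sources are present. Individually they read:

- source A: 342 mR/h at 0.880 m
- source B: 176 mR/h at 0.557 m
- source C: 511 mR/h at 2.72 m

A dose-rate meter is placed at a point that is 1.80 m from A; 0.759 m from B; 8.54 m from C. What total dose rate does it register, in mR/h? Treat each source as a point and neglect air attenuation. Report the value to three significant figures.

228 mR/h

Each source contributes Iᵢ·(dᵢ/rᵢ)²; contributions add.
A: 342 × (0.880/1.80)² = 81.74 mR/h
B: 176 × (0.557/0.759)² = 94.78 mR/h
C: 511 × (2.72/8.54)² = 51.84 mR/h
Total = 81.74 + 94.78 + 51.84 = 228.4 mR/h.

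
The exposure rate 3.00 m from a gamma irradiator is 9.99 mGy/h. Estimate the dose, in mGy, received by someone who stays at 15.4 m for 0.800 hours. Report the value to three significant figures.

0.303 mGy

Applying the 1/r² law, rate at 15.4 m:
9.99 × (3.00/15.4)² = 9.99 × 0.03795 = 0.3791 mGy/h.
Dose = rate × time = 0.3791 mGy/h × 0.8000 h = 0.3033 mGy.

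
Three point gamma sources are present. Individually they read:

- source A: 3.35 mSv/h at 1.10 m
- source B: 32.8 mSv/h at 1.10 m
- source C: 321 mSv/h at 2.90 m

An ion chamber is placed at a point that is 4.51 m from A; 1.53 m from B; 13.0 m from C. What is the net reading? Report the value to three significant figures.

By superposition, sum each source's inverse-square contribution:
A: 3.35 × (1.10/4.51)² = 0.1993 mSv/h
B: 32.8 × (1.10/1.53)² = 16.95 mSv/h
C: 321 × (2.90/13.0)² = 15.97 mSv/h
Total = 0.1993 + 16.95 + 15.97 = 33.12 mSv/h.

33.1 mSv/h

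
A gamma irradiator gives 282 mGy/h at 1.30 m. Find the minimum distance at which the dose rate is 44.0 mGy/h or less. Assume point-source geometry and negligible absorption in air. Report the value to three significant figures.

Intensity scales as (d₁/d₂)², so d₂ = d₁·√(I₁/I₂).
I₁/I₂ = 282/44.0 = 6.409, so d₂ = 1.30 × √6.409 = 3.291 m.

3.29 m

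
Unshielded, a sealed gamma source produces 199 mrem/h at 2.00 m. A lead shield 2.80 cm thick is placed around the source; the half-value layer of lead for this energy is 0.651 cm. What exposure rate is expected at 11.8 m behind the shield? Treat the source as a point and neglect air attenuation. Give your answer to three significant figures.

0.290 mrem/h

Distance alone: (2.00/11.8)² = 0.02873, so 199 × 0.02873 = 5.717 mrem/h.
Shield: 2.80/0.651 = 4.301 half-value layers → attenuation 2^(−4.301) = 0.05073.
Combined: 5.717 × 0.05073 = 0.2900 mrem/h.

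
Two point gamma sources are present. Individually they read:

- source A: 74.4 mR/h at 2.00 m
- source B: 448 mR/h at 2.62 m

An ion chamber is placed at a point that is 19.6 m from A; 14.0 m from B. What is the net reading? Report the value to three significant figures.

16.5 mR/h

By superposition, sum each source's inverse-square contribution:
A: 74.4 × (2.00/19.6)² = 0.7747 mR/h
B: 448 × (2.62/14.0)² = 15.69 mR/h
Total = 0.7747 + 15.69 = 16.46 mR/h.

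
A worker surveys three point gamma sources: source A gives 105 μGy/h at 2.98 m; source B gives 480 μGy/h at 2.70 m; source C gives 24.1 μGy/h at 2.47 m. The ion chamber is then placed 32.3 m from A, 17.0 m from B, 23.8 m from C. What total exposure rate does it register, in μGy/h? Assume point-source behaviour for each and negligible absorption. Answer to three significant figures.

13.3 μGy/h

By superposition, sum each source's inverse-square contribution:
A: 105 × (2.98/32.3)² = 0.8938 μGy/h
B: 480 × (2.70/17.0)² = 12.11 μGy/h
C: 24.1 × (2.47/23.8)² = 0.2596 μGy/h
Total = 0.8938 + 12.11 + 0.2596 = 13.26 μGy/h.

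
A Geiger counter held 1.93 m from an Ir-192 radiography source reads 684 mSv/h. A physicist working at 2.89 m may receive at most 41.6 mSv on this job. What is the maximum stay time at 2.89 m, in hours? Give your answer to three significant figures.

Applying the 1/r² law, rate at 2.89 m:
684 × (1.93/2.89)² = 684 × 0.4460 = 305.1 mSv/h.
Stay time = 41.6 mSv ÷ 305.1 mSv/h = 0.1363 h.

0.136 h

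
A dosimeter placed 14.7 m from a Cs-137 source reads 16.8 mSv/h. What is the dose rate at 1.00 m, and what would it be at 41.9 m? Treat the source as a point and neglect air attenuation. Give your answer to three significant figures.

Using I₁d₁² = I₂d₂²,
At 1.00 m: 16.8 × (14.7/1.00)² = 16.8 × 216.1 = 3630 mSv/h
At 41.9 m: (1.00/41.9)² = 0.0005696, so 3630 × 0.0005696 = 2.068 mSv/h.

3630 mSv/h; 2.07 mSv/h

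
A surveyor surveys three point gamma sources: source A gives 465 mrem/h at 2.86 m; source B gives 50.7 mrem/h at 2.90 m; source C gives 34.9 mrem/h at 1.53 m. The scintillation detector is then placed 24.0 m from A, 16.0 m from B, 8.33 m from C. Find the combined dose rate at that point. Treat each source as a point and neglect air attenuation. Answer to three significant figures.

Each source contributes Iᵢ·(dᵢ/rᵢ)²; contributions add.
A: 465 × (2.86/24.0)² = 6.603 mrem/h
B: 50.7 × (2.90/16.0)² = 1.666 mrem/h
C: 34.9 × (1.53/8.33)² = 1.177 mrem/h
Total = 6.603 + 1.666 + 1.177 = 9.446 mrem/h.

9.45 mrem/h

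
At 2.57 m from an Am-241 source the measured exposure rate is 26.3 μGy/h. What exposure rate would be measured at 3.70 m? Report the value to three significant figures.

12.7 μGy/h

Using I₁d₁² = I₂d₂², scaling from 2.57 m to 3.70 m:
26.3 × (2.57/3.70)² = 26.3 × 0.4825 = 12.69 μGy/h.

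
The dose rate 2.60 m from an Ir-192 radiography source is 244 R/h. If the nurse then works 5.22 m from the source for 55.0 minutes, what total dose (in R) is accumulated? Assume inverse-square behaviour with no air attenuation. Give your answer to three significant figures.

55.5 R

Applying the 1/r² law, rate at 5.22 m:
244 × (2.60/5.22)² = 244 × 0.2481 = 60.54 R/h.
Dose = rate × time = 60.54 R/h × 0.9167 h = 55.50 R.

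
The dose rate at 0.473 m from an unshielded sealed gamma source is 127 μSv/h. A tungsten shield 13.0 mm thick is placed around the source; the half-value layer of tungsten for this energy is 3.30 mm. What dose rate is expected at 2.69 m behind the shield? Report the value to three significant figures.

0.256 μSv/h

Distance alone: 127 × (0.473/2.69)² = 127 × 0.03092 = 3.927 μSv/h.
Shield: 13.0/3.30 = 3.939 half-value layers → attenuation 2^(−3.939) = 0.06520.
Combined: 3.927 × 0.06520 = 0.2560 μSv/h.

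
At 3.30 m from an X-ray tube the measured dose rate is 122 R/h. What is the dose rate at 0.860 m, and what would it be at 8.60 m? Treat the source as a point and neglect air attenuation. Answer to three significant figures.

1800 R/h; 18.0 R/h

Applying the 1/r² law,
At 0.860 m: 122 × (3.30/0.860)² = 122 × 14.72 = 1796 R/h
At 8.60 m: 1796 × (0.860/8.60)² = 1796 × 0.01000 = 17.96 R/h.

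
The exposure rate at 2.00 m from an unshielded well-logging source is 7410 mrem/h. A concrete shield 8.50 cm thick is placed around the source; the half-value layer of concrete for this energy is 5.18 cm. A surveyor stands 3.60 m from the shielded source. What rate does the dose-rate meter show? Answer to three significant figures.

733 mrem/h

Distance alone: (2.00/3.60)² = 0.3086, so 7410 × 0.3086 = 2287 mrem/h.
Shield: 8.50/5.18 = 1.641 half-value layers → attenuation 2^(−1.641) = 0.3206.
Combined: 2287 × 0.3206 = 733.2 mrem/h.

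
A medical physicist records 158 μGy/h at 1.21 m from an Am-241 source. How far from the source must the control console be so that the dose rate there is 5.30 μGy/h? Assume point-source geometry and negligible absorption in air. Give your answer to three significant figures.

Since intensity falls as 1/r², d₂ = d₁·√(I₁/I₂).
I₁/I₂ = 158/5.30 = 29.81, so d₂ = 1.21 × √29.81 = 6.606 m.

6.61 m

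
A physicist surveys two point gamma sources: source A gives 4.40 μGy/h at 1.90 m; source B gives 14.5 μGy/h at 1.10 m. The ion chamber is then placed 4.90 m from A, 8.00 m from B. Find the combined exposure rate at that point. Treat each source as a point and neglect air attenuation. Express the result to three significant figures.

0.936 μGy/h

Each source contributes Iᵢ·(dᵢ/rᵢ)²; contributions add.
A: 4.40 × (1.90/4.90)² = 0.6616 μGy/h
B: 14.5 × (1.10/8.00)² = 0.2741 μGy/h
Total = 0.6616 + 0.2741 = 0.9357 μGy/h.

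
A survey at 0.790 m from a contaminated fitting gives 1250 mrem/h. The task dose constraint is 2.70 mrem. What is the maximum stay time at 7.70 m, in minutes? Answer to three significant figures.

12.3 min

Intensity scales as (d₁/d₂)², so rate at 7.70 m:
1250 × (0.790/7.70)² = 1250 × 0.01053 = 13.16 mrem/h.
Stay time = 2.70 mrem ÷ 13.16 mrem/h = 0.2052 h = 12.31 min.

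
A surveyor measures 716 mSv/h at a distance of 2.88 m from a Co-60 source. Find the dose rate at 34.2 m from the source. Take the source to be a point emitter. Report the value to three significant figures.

By the inverse-square law, the rate at 34.2 m is
(2.88/34.2)² = 0.007091, so 716 × 0.007091 = 5.077 mSv/h.

5.08 mSv/h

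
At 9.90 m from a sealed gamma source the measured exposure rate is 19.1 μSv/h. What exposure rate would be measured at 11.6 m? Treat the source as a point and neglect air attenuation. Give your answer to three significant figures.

Since intensity falls as 1/r², scaling from 9.90 m to 11.6 m:
19.1 × (9.90/11.6)² = 19.1 × 0.7284 = 13.91 μSv/h.

13.9 μSv/h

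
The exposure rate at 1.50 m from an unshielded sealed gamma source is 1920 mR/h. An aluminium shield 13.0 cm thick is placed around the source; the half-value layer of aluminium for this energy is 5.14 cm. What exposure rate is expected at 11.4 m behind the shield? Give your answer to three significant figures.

5.76 mR/h

Distance alone: (1.50/11.4)² = 0.01731, so 1920 × 0.01731 = 33.24 mR/h.
Shield: 13.0/5.14 = 2.529 half-value layers → attenuation 2^(−2.529) = 0.1733.
Combined: 33.24 × 0.1733 = 5.760 mR/h.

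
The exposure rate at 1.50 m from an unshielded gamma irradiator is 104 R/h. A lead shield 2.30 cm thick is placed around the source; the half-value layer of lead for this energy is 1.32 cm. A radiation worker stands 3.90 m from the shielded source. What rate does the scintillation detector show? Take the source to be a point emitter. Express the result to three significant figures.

4.60 R/h

Distance alone: 104 × (1.50/3.90)² = 104 × 0.1479 = 15.38 R/h.
Shield: 2.30/1.32 = 1.742 half-value layers → attenuation 2^(−1.742) = 0.2990.
Combined: 15.38 × 0.2990 = 4.599 R/h.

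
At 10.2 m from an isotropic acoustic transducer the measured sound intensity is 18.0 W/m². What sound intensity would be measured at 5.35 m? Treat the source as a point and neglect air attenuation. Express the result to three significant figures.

65.4 W/m²

By the inverse-square law, scaling from 10.2 m to 5.35 m:
(10.2/5.35)² = 3.635, so 18.0 × 3.635 = 65.43 W/m².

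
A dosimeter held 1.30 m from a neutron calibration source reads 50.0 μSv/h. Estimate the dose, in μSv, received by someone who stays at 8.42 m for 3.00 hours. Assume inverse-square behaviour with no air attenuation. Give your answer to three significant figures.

By the inverse-square law, rate at 8.42 m:
50.0 × (1.30/8.42)² = 50.0 × 0.02384 = 1.192 μSv/h.
Dose = rate × time = 1.192 μSv/h × 3.000 h = 3.576 μSv.

3.58 μSv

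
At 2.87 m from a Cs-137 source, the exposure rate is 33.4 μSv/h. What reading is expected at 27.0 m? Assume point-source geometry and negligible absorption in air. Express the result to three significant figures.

0.377 μSv/h

Since intensity falls as 1/r², the rate at 27.0 m is
33.4 × (2.87/27.0)² = 33.4 × 0.01130 = 0.3774 μSv/h.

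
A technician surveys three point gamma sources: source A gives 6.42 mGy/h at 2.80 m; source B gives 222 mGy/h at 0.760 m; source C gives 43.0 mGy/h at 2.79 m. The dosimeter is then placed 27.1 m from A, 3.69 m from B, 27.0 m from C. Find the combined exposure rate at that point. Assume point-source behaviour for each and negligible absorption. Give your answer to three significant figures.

9.95 mGy/h

By superposition, sum each source's inverse-square contribution:
A: 6.42 × (2.80/27.1)² = 0.06854 mGy/h
B: 222 × (0.760/3.69)² = 9.417 mGy/h
C: 43.0 × (2.79/27.0)² = 0.4591 mGy/h
Total = 0.06854 + 9.417 + 0.4591 = 9.945 mGy/h.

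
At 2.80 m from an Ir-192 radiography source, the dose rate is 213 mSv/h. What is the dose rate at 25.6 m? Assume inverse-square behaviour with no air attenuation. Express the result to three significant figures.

2.55 mSv/h

By the inverse-square law, the rate at 25.6 m is
(2.80/25.6)² = 0.01196, so 213 × 0.01196 = 2.547 mSv/h.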